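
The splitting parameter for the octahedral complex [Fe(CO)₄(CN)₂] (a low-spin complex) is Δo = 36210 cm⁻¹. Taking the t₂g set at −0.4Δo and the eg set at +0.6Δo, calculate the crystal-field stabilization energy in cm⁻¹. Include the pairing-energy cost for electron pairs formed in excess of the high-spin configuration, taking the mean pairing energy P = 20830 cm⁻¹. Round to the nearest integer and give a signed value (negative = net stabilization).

-45244

Ligand charges: 4×(+0) from CO and 2×(-1) from CN⁻ sum to -2; with overall charge +0, Fe is +2.
Group 8 minus oxidation state +2 gives a d⁶ configuration for Fe²⁺.
Configuration: t₂g⁶ eg⁰.
The orbital stabilization is -2.4Δo = -2.4 × 36210 = -86904 cm⁻¹.
High-spin d⁶ would be t₂g⁴ eg² with 1 pair; low-spin has 3, so 2 excess pairs cost +2P = +41660 cm⁻¹.
Combining: -86904 + 41660 = -45244 cm⁻¹.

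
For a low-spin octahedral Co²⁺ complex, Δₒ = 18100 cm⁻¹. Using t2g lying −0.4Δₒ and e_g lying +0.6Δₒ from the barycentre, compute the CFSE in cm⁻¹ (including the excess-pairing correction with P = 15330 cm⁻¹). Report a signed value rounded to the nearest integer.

Co sits in group 9; removing 2 electrons leaves Co²⁺ with 9 − 2 = 7 d electrons.
Configuration: t2g^6 e_g^1.
The orbital stabilization is -1.8Δₒ = -1.8 × 18100 = -32580 cm⁻¹.
Pairing penalty: 3 pairs vs 2 in the high-spin reference → 1 extra × P = 15330 cm⁻¹.
Overall CFSE = -32580 + 15330 = -17250 cm⁻¹.

-17250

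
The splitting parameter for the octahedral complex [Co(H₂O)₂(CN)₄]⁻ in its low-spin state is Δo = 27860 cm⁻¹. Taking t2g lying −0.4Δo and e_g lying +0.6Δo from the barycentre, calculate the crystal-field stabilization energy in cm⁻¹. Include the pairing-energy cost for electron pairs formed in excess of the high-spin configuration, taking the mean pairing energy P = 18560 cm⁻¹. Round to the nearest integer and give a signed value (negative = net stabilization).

Ligand charges: 2×(+0) from H₂O and 4×(-1) from CN⁻ sum to -4; with overall charge -1, Co is +3.
Co is in group 9, so Co³⁺ is d⁶ (9 − 3 = 6).
Configuration: t2g^6 e_g^0.
CFSE(orbital) = 6×(-0.4Δo) + 0×(0.6Δo) = -2.4Δo; with Δo = 27860 cm⁻¹ that is -66864 cm⁻¹.
Pairing penalty: 3 pairs vs 1 in the high-spin reference → 2 extra × P = 37120 cm⁻¹.
Combining: -66864 + 37120 = -29744 cm⁻¹.

-29744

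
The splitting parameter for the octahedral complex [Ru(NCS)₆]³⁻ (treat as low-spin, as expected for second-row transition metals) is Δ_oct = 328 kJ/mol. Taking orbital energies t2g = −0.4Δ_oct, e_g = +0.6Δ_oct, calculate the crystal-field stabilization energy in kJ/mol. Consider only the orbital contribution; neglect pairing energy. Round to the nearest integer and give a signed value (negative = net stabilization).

-656

Each NCS⁻ contributes -1; 6 × (-1) = -6. With overall charge -3, Ru is in the +3 oxidation state.
Ru sits in group 8; removing 3 electrons leaves Ru³⁺ with 8 − 3 = 5 d electrons.
Configuration: t2g^5 e_g^0.
Orbital CFSE = 5(-0.4) + 0(0.6) = -2.0Δ_oct = -2.0 × 328 = -656 kJ/mol.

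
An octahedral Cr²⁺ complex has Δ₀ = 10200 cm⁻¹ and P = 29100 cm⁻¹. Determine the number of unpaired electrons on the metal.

Group 6 minus oxidation state +2 gives a d⁴ configuration for Cr²⁺.
Δ₀ < P, so pairing is avoided: the ground state is high-spin.
Filling d⁴ accordingly: t₂g³ eg¹.
Unpaired electrons: 4.

4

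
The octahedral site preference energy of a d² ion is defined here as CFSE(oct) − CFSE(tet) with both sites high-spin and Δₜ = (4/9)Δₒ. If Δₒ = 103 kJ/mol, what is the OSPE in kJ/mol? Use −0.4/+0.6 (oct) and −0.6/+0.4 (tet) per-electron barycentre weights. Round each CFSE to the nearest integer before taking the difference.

-27

Octahedral high-spin t2g^2 e_g^0: CFSE = -0.8 × 103 = -82 kJ/mol.
Tetrahedral e^2 t2^0 gives -1.2Δₜ = -1.2 × (4/9) × 103 = -55 kJ/mol.
OSPE = CFSE(oct) − CFSE(tet) = -82 − (-55) = -27 kJ/mol.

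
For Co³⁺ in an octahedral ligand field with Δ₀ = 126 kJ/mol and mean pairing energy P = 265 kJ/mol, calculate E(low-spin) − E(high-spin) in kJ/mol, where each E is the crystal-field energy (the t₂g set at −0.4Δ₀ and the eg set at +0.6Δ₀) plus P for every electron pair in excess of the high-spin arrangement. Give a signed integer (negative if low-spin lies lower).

Co is in group 9, so Co³⁺ is d⁶ (9 − 3 = 6).
High-spin: t₂g⁴ eg², CFSE = -0.4Δ₀ = -50 kJ/mol.
Low-spin: t₂g⁶ eg⁰, orbital CFSE = -2.4Δ₀ = -302 kJ/mol; plus 2 excess pairs × P = +530 kJ/mol; total 228 kJ/mol.
E(LS) − E(HS) = 228 − (-50) = 278 kJ/mol.

278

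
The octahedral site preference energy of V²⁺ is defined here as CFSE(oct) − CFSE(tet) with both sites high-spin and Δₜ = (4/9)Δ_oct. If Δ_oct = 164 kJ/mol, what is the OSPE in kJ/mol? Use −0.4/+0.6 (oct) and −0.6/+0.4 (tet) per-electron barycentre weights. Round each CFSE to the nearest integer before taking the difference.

-139

V sits in group 5; removing 2 electrons leaves V²⁺ with 5 − 2 = 3 d electrons.
Octahedral high-spin t2g^3 e_g^0: CFSE = -1.2 × 164 = -197 kJ/mol.
In a tetrahedral site the filling is e^2 t2^1: CFSE(tet) = -0.8Δₜ = -0.8 × (4/9)(164) = -58 kJ/mol.
Subtracting, OSPE = -197 − (-58) = -139 kJ/mol.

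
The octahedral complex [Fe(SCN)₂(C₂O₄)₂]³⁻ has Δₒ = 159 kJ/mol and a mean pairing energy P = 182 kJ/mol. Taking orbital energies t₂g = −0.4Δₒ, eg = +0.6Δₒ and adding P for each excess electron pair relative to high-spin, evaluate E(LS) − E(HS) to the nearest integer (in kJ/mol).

46

Ligand charges: 2×(-1) from SCN⁻ and 2×(-2) from C₂O₄²⁻ sum to -6; with overall charge -3, Fe is +3.
Group 8 minus oxidation state +3 gives a d⁵ configuration for Fe³⁺.
High-spin d⁵ fills as t₂g³ eg² with CFSE 3(−0.4) + 2(+0.6) = 0.0Δₒ = 0 kJ/mol.
For low-spin the configuration is t₂g⁵ eg⁰: orbital energy -2.0 × 159 = -318 kJ/mol, and 2 additional pairs relative to high-spin add 364 kJ/mol, giving 46 kJ/mol.
Thus E(LS) − E(HS) = 46 kJ/mol.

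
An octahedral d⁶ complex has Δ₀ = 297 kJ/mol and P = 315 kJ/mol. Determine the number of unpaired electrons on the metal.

4

Δ₀ < P, so pairing is avoided: the ground state is high-spin.
Filling d⁶ accordingly: t₂g⁴ eg².
Unpaired electrons: 4.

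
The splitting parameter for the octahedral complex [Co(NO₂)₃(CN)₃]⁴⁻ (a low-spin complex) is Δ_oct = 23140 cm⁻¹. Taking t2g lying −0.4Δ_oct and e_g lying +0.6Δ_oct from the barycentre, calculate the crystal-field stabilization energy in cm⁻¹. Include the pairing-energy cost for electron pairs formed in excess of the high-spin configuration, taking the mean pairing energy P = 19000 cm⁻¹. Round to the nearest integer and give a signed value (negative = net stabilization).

Ligand charges: 3×(-1) from NO₂⁻ and 3×(-1) from CN⁻ sum to -6; with overall charge -4, Co is +2.
Co is in group 9, so Co²⁺ is d⁷ (9 − 2 = 7).
Electron filling gives t2g^6 e_g^1.
Orbital CFSE = 6(-0.4) + 1(0.6) = -1.8Δ_oct = -1.8 × 23140 = -41652 cm⁻¹.
High-spin d⁷ would be t2g^5 e_g^2 with 2 pairs; low-spin has 3, so 1 excess pair costs +1P = +19000 cm⁻¹.
Combining: -41652 + 19000 = -22652 cm⁻¹.

-22652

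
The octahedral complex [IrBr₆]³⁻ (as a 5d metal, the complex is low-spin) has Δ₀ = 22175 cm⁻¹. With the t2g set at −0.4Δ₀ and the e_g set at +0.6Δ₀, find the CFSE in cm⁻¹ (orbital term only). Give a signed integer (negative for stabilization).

-53220

Each Br⁻ contributes -1; 6 × (-1) = -6. With overall charge -3, Ir is in the +3 oxidation state.
Group 9 minus oxidation state +3 gives a d⁶ configuration for Ir³⁺.
Electron filling gives t2g^6 e_g^0.
The orbital stabilization is -2.4Δ₀ = -2.4 × 22175 = -53220 cm⁻¹.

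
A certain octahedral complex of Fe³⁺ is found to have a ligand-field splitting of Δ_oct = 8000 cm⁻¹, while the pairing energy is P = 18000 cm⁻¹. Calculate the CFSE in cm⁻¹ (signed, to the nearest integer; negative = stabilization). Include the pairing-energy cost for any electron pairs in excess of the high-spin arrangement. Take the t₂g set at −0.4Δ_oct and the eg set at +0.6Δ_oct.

0

Group 8 minus oxidation state +3 gives a d⁵ configuration for Fe³⁺.
Δ_oct < P, so pairing is avoided: the ground state is high-spin.
That gives t₂g³ eg².
Orbital CFSE = 0.0Δ_oct = 0.0 × 8000 = 0 cm⁻¹.
High-spin has no excess pairs, so no pairing correction applies.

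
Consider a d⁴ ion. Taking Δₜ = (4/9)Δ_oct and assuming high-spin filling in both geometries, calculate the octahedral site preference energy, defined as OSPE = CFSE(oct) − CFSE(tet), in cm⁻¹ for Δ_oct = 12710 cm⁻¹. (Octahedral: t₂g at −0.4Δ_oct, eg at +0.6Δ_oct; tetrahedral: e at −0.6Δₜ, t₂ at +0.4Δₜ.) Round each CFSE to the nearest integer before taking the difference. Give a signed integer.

In an octahedral site d⁴ (HS) is t₂g³ eg¹, giving CFSE(oct) = -0.6Δ_oct = -7626 cm⁻¹.
Tetrahedral: e² t₂², CFSE = 2(−0.6) + 2(+0.4) = -0.4Δₜ = -0.4 × (4/9) × 12710 = -2260 cm⁻¹.
Subtracting, OSPE = -7626 − (-2260) = -5366 cm⁻¹.

-5366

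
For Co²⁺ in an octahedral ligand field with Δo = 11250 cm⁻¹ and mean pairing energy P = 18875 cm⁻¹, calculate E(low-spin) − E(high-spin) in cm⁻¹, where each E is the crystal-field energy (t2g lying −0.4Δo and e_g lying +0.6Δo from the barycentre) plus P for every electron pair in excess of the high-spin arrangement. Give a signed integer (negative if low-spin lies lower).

7625

Co is in group 9, so Co²⁺ is d⁷ (9 − 2 = 7).
High-spin d⁷ fills as t2g^5 e_g^2 with CFSE 5(−0.4) + 2(+0.6) = -0.8Δo = -9000 cm⁻¹.
Low-spin: t2g^6 e_g^1, orbital CFSE = -1.8Δo = -20250 cm⁻¹; plus 1 excess pair × P = +18875 cm⁻¹; total -1375 cm⁻¹.
E(LS) − E(HS) = -1375 − (-9000) = 7625 cm⁻¹.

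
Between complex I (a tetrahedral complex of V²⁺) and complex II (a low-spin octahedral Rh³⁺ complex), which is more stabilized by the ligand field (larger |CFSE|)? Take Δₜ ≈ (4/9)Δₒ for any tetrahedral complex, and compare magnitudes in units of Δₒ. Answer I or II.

I: Group 5 minus oxidation state +2 gives a d³ configuration for V²⁺; Tetrahedral splitting is small, so the complex is high-spin; e² t₂¹, CFSE = -0.8Δₜ ≈ -0.36Δₒ.
II: Rh sits in group 9; removing 3 electrons leaves Rh³⁺ with 9 − 3 = 6 d electrons; t2g^6 e_g^0, CFSE = -2.4Δₒ.
So II has the larger |CFSE|.

II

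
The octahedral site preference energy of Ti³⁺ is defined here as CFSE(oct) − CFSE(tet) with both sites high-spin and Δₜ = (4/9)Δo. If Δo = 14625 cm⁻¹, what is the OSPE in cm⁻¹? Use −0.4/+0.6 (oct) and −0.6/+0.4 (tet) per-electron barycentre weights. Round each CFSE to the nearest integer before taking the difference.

-1950

Ti³⁺: group 4, so d-count = 4 − 3 = 1.
In an octahedral site d¹ (HS) is t₂g¹ eg⁰, giving CFSE(oct) = -0.4Δo = -5850 cm⁻¹.
Tetrahedral e¹ t₂⁰ gives -0.6Δₜ = -0.6 × (4/9) × 14625 = -3900 cm⁻¹.
Subtracting, OSPE = -5850 − (-3900) = -1950 cm⁻¹.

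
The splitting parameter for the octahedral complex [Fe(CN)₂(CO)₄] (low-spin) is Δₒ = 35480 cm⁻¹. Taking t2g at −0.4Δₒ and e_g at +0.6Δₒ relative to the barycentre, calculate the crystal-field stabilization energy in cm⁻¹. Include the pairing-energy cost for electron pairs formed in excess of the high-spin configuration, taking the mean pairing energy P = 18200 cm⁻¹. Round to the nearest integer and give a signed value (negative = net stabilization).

-48752

Ligand charges: 2×(-1) from CN⁻ and 4×(+0) from CO sum to -2; with overall charge +0, Fe is +2.
Fe²⁺: group 8, so d-count = 8 − 2 = 6.
The d⁶ electrons fill as t2g^6 e_g^0.
CFSE(orbital) = 6×(-0.4Δₒ) + 0×(0.6Δₒ) = -2.4Δₒ; with Δₒ = 35480 cm⁻¹ that is -85152 cm⁻¹.
High-spin d⁶ would be t2g^4 e_g^2 with 1 pair; low-spin has 3, so 2 excess pairs cost +2P = +36400 cm⁻¹.
Combining: -85152 + 36400 = -48752 cm⁻¹.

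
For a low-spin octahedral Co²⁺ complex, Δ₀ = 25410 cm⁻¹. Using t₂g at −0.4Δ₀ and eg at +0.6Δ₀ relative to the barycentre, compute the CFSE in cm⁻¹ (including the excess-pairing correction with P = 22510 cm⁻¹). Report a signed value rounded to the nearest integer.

-23228

Group 9 minus oxidation state +2 gives a d⁷ configuration for Co²⁺.
Configuration: t₂g⁶ eg¹.
CFSE(orbital) = 6×(-0.4Δ₀) + 1×(0.6Δ₀) = -1.8Δ₀; with Δ₀ = 25410 cm⁻¹ that is -45738 cm⁻¹.
Pairing penalty: 3 pairs vs 2 in the high-spin reference → 1 extra × P = 22510 cm⁻¹.
Overall CFSE = -45738 + 22510 = -23228 cm⁻¹.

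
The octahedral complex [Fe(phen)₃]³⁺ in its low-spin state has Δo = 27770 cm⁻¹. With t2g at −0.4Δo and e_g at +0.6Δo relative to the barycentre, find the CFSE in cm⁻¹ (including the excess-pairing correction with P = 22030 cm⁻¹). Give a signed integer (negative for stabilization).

phen is neutral, so the +3 overall charge sits on Fe: oxidation state +3.
Fe is in group 8, so Fe³⁺ is d⁵ (8 − 3 = 5).
The d⁵ electrons fill as t2g^5 e_g^0.
Orbital CFSE = 5(-0.4) + 0(0.6) = -2.0Δo = -2.0 × 27770 = -55540 cm⁻¹.
Pairing penalty: 2 pairs vs 0 in the high-spin reference → 2 extra × P = 44060 cm⁻¹.
Net CFSE = -55540 + 44060 = -11480 cm⁻¹.

-11480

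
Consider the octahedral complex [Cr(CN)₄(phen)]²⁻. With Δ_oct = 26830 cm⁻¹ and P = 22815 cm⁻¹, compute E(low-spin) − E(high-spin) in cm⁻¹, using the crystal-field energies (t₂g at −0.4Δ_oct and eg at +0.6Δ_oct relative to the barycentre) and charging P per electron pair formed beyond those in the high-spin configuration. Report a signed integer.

-4015

Ligand charges: 4×(-1) from CN⁻ and 1×(+0) from phen sum to -4; with overall charge -2, Cr is +2.
Group 6 minus oxidation state +2 gives a d⁴ configuration for Cr²⁺.
In the high-spin limit (t₂g³ eg¹) the orbital term is -0.6Δ_oct = -16098 cm⁻¹, with no excess pairing.
Low-spin t₂g⁴ eg⁰ gives -1.6Δ_oct = -42928 cm⁻¹, but forming 1 extra pair costs 1P = 22815 cm⁻¹, so E(LS) = -42928 + 22815 = -20113 cm⁻¹.
The difference is -20113 − (-16098) = -4015 cm⁻¹, so low-spin lies lower.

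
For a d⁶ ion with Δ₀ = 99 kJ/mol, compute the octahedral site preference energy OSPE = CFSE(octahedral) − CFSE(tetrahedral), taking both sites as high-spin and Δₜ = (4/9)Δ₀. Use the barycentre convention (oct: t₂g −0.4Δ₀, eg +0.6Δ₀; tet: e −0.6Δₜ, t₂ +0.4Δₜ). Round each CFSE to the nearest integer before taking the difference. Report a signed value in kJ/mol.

-14

Octahedral (high-spin): t2g^4 e_g^2, CFSE = 4(−0.4) + 2(+0.6) = -0.4Δ₀ = -0.4 × 99 = -40 kJ/mol.
Tetrahedral e^3 t2^3 gives -0.6Δₜ = -0.6 × (4/9) × 99 = -26 kJ/mol.
OSPE = CFSE(oct) − CFSE(tet) = -40 − (-26) = -14 kJ/mol.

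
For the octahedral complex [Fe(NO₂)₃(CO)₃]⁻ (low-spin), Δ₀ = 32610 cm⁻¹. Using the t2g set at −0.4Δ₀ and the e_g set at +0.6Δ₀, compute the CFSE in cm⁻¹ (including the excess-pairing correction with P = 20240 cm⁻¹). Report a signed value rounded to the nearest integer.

-37784

Ligand charges: 3×(-1) from NO₂⁻ and 3×(+0) from CO sum to -3; with overall charge -1, Fe is +2.
Fe sits in group 8; removing 2 electrons leaves Fe²⁺ with 8 − 2 = 6 d electrons.
Configuration: t2g^6 e_g^0.
The orbital stabilization is -2.4Δ₀ = -2.4 × 32610 = -78264 cm⁻¹.
High-spin d⁶ would be t2g^4 e_g^2 with 1 pair; low-spin has 3, so 2 excess pairs cost +2P = +40480 cm⁻¹.
Combining: -78264 + 40480 = -37784 cm⁻¹.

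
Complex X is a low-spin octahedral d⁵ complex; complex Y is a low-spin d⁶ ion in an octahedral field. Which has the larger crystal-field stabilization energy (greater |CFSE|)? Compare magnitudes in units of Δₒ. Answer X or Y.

Y

X: t₂g⁵ eg⁰, CFSE = -2.0Δₒ.
Y: t₂g⁶ eg⁰, CFSE = -2.4Δₒ.
So Y has the larger |CFSE|.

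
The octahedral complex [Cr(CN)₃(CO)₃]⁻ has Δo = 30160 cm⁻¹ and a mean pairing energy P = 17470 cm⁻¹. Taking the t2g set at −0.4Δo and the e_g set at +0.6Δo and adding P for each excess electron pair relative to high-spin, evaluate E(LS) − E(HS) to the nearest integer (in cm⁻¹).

Ligand charges: 3×(-1) from CN⁻ and 3×(+0) from CO sum to -3; with overall charge -1, Cr is +2.
Cr sits in group 6; removing 2 electrons leaves Cr²⁺ with 6 − 2 = 4 d electrons.
In the high-spin limit (t2g^3 e_g^1) the orbital term is -0.6Δo = -18096 cm⁻¹, with no excess pairing.
Low-spin t2g^4 e_g^0 gives -1.6Δo = -48256 cm⁻¹, but forming 1 extra pair costs 1P = 17470 cm⁻¹, so E(LS) = -48256 + 17470 = -30786 cm⁻¹.
Thus E(LS) − E(HS) = -12690 cm⁻¹.

-12690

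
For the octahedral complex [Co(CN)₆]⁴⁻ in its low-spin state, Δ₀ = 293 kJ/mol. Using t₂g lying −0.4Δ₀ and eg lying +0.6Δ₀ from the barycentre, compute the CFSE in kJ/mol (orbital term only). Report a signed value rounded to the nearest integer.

Each CN⁻ contributes -1; 6 × (-1) = -6. With overall charge -4, Co is in the +2 oxidation state.
Co is in group 9, so Co²⁺ is d⁷ (9 − 2 = 7).
The d⁷ electrons fill as t₂g⁶ eg¹.
The orbital stabilization is -1.8Δ₀ = -1.8 × 293 = -527 kJ/mol.

-527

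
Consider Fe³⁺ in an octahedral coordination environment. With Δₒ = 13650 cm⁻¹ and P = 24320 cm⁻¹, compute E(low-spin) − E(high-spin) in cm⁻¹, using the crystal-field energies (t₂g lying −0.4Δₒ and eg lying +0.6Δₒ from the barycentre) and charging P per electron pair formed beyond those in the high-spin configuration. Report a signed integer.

Fe is in group 8, so Fe³⁺ is d⁵ (8 − 3 = 5).
High-spin: t₂g³ eg², CFSE = 0.0Δₒ = 0 cm⁻¹.
Low-spin t₂g⁵ eg⁰ gives -2.0Δₒ = -27300 cm⁻¹, but forming 2 extra pairs costs 2P = 48640 cm⁻¹, so E(LS) = -27300 + 48640 = 21340 cm⁻¹.
The difference is 21340 − (0) = 21340 cm⁻¹, so high-spin lies lower.

21340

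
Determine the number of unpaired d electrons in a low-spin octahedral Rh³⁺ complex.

0

Rh³⁺: group 9, so d-count = 9 − 3 = 6.
Configuration: t₂g⁶ eg⁰, giving 0 unpaired electrons.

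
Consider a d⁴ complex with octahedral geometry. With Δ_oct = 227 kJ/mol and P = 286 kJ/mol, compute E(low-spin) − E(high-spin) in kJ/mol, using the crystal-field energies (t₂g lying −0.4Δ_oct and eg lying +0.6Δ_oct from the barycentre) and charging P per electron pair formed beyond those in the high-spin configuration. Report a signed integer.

59

High-spin: t₂g³ eg¹, CFSE = -0.6Δ_oct = -136 kJ/mol.
Low-spin: t₂g⁴ eg⁰, orbital CFSE = -1.6Δ_oct = -363 kJ/mol; plus 1 excess pair × P = +286 kJ/mol; total -77 kJ/mol.
Thus E(LS) − E(HS) = 59 kJ/mol.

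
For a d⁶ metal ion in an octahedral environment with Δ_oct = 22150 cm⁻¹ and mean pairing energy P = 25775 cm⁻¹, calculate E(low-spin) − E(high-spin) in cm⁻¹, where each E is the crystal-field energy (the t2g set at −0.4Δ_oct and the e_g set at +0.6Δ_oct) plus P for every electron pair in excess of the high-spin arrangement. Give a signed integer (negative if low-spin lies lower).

7250

High-spin d⁶ fills as t2g^4 e_g^2 with CFSE 4(−0.4) + 2(+0.6) = -0.4Δ_oct = -8860 cm⁻¹.
For low-spin the configuration is t2g^6 e_g^0: orbital energy -2.4 × 22150 = -53160 cm⁻¹, and 2 additional pairs relative to high-spin add 51550 cm⁻¹, giving -1610 cm⁻¹.
The difference is -1610 − (-8860) = 7250 cm⁻¹, so high-spin lies lower.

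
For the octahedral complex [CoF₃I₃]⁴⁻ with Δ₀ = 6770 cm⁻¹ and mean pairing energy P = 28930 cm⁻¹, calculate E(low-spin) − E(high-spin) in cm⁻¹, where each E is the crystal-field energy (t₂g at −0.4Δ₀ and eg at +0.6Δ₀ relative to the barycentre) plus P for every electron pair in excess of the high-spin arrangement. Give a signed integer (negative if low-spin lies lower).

22160

Ligand charges: 3×(-1) from F⁻ and 3×(-1) from I⁻ sum to -6; with overall charge -4, Co is +2.
Co²⁺: group 9, so d-count = 9 − 2 = 7.
High-spin: t₂g⁵ eg², CFSE = -0.8Δ₀ = -5416 cm⁻¹.
For low-spin the configuration is t₂g⁶ eg¹: orbital energy -1.8 × 6770 = -12186 cm⁻¹, and 1 additional pair relative to high-spin adds 28930 cm⁻¹, giving 16744 cm⁻¹.
The difference is 16744 − (-5416) = 22160 cm⁻¹, so high-spin lies lower.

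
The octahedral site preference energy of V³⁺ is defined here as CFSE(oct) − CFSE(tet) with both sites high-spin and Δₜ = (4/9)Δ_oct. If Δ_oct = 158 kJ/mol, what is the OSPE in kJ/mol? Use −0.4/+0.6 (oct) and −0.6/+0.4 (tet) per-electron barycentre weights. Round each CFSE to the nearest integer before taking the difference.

-42

V is in group 5, so V³⁺ is d² (5 − 3 = 2).
Octahedral (high-spin): t₂g² eg⁰, CFSE = 2(−0.4) + 0(+0.6) = -0.8Δ_oct = -0.8 × 158 = -126 kJ/mol.
Tetrahedral: e² t₂⁰, CFSE = 2(−0.6) + 0(+0.4) = -1.2Δₜ = -1.2 × (4/9) × 158 = -84 kJ/mol.
OSPE = -126 − (-84) = -42 kJ/mol.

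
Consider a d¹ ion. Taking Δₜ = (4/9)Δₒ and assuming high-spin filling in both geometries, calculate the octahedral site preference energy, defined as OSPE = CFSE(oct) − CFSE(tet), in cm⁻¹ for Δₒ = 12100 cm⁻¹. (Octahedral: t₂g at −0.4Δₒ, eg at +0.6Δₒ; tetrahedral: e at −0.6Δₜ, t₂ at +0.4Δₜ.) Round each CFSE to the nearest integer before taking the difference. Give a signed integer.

Octahedral high-spin t2g^1 e_g^0: CFSE = -0.4 × 12100 = -4840 cm⁻¹.
Tetrahedral: e^1 t2^0, CFSE = 1(−0.6) + 0(+0.4) = -0.6Δₜ = -0.6 × (4/9) × 12100 = -3227 cm⁻¹.
OSPE = CFSE(oct) − CFSE(tet) = -4840 − (-3227) = -1613 cm⁻¹.

-1613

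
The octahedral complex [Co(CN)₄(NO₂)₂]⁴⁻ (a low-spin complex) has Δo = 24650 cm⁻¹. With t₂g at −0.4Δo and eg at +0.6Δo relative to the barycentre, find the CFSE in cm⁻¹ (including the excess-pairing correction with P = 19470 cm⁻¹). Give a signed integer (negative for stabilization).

Ligand charges: 4×(-1) from CN⁻ and 2×(-1) from NO₂⁻ sum to -6; with overall charge -4, Co is +2.
Co²⁺: group 9, so d-count = 9 − 2 = 7.
Electron filling gives t₂g⁶ eg¹.
CFSE(orbital) = 6×(-0.4Δo) + 1×(0.6Δo) = -1.8Δo; with Δo = 24650 cm⁻¹ that is -44370 cm⁻¹.
Relative to high-spin t₂g⁵ eg² (2 paired), the low-spin configuration has 1 additional pair, contributing +1 × 19470 = +19470 cm⁻¹.
Overall CFSE = -44370 + 19470 = -24900 cm⁻¹.

-24900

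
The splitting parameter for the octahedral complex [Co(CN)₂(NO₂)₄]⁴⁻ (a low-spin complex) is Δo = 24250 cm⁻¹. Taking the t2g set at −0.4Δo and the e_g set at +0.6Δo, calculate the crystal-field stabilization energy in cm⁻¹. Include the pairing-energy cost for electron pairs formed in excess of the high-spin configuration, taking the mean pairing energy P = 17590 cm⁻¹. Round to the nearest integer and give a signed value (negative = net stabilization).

-26060

Ligand charges: 2×(-1) from CN⁻ and 4×(-1) from NO₂⁻ sum to -6; with overall charge -4, Co is +2.
Co is in group 9, so Co²⁺ is d⁷ (9 − 2 = 7).
The d⁷ electrons fill as t2g^6 e_g^1.
The orbital stabilization is -1.8Δo = -1.8 × 24250 = -43650 cm⁻¹.
Relative to high-spin t2g^5 e_g^2 (2 paired), the low-spin configuration has 1 additional pair, contributing +1 × 17590 = +17590 cm⁻¹.
Combining: -43650 + 17590 = -26060 cm⁻¹.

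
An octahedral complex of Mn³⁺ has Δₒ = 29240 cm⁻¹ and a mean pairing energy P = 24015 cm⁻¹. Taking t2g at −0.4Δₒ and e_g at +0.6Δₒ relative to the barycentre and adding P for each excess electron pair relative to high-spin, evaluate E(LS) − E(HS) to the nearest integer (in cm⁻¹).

Mn³⁺: group 7, so d-count = 7 − 3 = 4.
In the high-spin limit (t2g^3 e_g^1) the orbital term is -0.6Δₒ = -17544 cm⁻¹, with no excess pairing.
Low-spin: t2g^4 e_g^0, orbital CFSE = -1.6Δₒ = -46784 cm⁻¹; plus 1 excess pair × P = +24015 cm⁻¹; total -22769 cm⁻¹.
Thus E(LS) − E(HS) = -5225 cm⁻¹.

-5225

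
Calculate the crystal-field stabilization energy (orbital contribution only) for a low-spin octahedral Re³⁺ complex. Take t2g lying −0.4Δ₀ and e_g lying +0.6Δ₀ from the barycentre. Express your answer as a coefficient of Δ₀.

-1.6 Δ₀

Re³⁺: group 7, so d-count = 7 − 3 = 4.
Configuration: t2g^4 e_g^0.
CFSE = 4(-0.4Δ₀) + 0(0.6Δ₀) = -1.6Δ₀ + 0.0Δ₀ = -1.6Δ₀.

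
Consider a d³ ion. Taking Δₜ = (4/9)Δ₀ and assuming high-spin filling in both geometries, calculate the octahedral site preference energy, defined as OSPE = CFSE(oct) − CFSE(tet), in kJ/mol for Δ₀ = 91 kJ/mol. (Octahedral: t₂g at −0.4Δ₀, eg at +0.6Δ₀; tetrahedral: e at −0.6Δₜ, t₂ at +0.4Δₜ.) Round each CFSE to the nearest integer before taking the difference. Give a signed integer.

-77

In an octahedral site d³ (HS) is t2g^3 e_g^0, giving CFSE(oct) = -1.2Δ₀ = -109 kJ/mol.
Tetrahedral e^2 t2^1 gives -0.8Δₜ = -0.8 × (4/9) × 91 = -32 kJ/mol.
OSPE = CFSE(oct) − CFSE(tet) = -109 − (-32) = -77 kJ/mol.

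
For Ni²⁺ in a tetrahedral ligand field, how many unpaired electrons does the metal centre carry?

2

Ni sits in group 10; removing 2 electrons leaves Ni²⁺ with 10 − 2 = 8 d electrons.
Tetrahedral splitting is small, so the complex is high-spin.
Configuration: e⁴ t₂⁴, giving 2 unpaired electrons.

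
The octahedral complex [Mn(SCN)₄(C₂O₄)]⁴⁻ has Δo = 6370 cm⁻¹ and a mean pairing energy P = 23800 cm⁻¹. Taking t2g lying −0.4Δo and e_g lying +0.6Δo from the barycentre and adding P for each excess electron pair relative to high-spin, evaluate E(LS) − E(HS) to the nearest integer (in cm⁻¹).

Ligand charges: 4×(-1) from SCN⁻ and 1×(-2) from C₂O₄²⁻ sum to -6; with overall charge -4, Mn is +2.
Mn is in group 7, so Mn²⁺ is d⁵ (7 − 2 = 5).
High-spin: t2g^3 e_g^2, CFSE = 0.0Δo = 0 cm⁻¹.
For low-spin the configuration is t2g^5 e_g^0: orbital energy -2.0 × 6370 = -12740 cm⁻¹, and 2 additional pairs relative to high-spin add 47600 cm⁻¹, giving 34860 cm⁻¹.
The difference is 34860 − (0) = 34860 cm⁻¹, so high-spin lies lower.

34860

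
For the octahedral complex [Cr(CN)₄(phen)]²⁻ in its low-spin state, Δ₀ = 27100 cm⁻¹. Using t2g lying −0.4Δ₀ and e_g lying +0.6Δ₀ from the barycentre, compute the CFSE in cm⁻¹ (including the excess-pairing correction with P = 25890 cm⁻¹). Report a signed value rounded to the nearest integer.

-17470

Ligand charges: 4×(-1) from CN⁻ and 1×(+0) from phen sum to -4; with overall charge -2, Cr is +2.
Cr²⁺: group 6, so d-count = 6 − 2 = 4.
The d⁴ electrons fill as t2g^4 e_g^0.
The orbital stabilization is -1.6Δ₀ = -1.6 × 27100 = -43360 cm⁻¹.
High-spin d⁴ would be t2g^3 e_g^1 with 0 pairs; low-spin has 1, so 1 excess pair costs +1P = +25890 cm⁻¹.
Combining: -43360 + 25890 = -17470 cm⁻¹.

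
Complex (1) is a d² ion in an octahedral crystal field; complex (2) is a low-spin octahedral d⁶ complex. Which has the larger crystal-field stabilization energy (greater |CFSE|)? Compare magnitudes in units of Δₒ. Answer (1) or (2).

(2)

(1): For octahedral d² the high- and low-spin configurations coincide; t2g^2 e_g^0, CFSE = -0.8Δₒ.
(2): t₂g⁶ eg⁰, CFSE = -2.4Δₒ.
So (2) has the larger |CFSE|.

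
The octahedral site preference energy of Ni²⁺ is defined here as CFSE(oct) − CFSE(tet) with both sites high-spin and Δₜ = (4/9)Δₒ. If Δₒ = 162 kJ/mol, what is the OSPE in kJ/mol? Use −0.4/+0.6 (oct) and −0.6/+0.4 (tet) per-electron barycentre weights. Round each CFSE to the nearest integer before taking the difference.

Ni is in group 10, so Ni²⁺ is d⁸ (10 − 2 = 8).
In an octahedral site d⁸ (HS) is t₂g⁶ eg², giving CFSE(oct) = -1.2Δₒ = -194 kJ/mol.
In a tetrahedral site the filling is e⁴ t₂⁴: CFSE(tet) = -0.8Δₜ = -0.8 × (4/9)(162) = -58 kJ/mol.
OSPE = CFSE(oct) − CFSE(tet) = -194 − (-58) = -136 kJ/mol.

-136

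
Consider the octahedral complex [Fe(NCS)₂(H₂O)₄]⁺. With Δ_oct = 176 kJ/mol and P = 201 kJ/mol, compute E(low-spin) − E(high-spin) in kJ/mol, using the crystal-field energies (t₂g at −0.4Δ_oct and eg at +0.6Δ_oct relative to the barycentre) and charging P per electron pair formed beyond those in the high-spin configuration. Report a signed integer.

Ligand charges: 2×(-1) from NCS⁻ and 4×(+0) from H₂O sum to -2; with overall charge +1, Fe is +3.
Group 8 minus oxidation state +3 gives a d⁵ configuration for Fe³⁺.
High-spin d⁵ fills as t₂g³ eg² with CFSE 3(−0.4) + 2(+0.6) = 0.0Δ_oct = 0 kJ/mol.
Low-spin t₂g⁵ eg⁰ gives -2.0Δ_oct = -352 kJ/mol, but forming 2 extra pairs costs 2P = 402 kJ/mol, so E(LS) = -352 + 402 = 50 kJ/mol.
Thus E(LS) − E(HS) = 50 kJ/mol.

50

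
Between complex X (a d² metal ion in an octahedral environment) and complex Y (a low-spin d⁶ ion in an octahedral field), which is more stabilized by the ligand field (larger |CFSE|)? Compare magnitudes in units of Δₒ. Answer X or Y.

X: t2g^2 e_g^0, CFSE = -0.8Δₒ.
Y: t₂g⁶ eg⁰, CFSE = -2.4Δₒ.
So Y has the larger |CFSE|.

Y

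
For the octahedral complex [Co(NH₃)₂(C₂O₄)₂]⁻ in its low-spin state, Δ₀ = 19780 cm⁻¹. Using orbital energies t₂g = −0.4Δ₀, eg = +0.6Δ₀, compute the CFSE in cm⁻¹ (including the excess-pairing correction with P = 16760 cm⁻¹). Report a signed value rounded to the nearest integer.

-13952

Ligand charges: 2×(+0) from NH₃ and 2×(-2) from C₂O₄²⁻ sum to -4; with overall charge -1, Co is +3.
Co³⁺: group 9, so d-count = 9 − 3 = 6.
Configuration: t₂g⁶ eg⁰.
Orbital CFSE = 6(-0.4) + 0(0.6) = -2.4Δ₀ = -2.4 × 19780 = -47472 cm⁻¹.
Pairing penalty: 3 pairs vs 1 in the high-spin reference → 2 extra × P = 33520 cm⁻¹.
Combining: -47472 + 33520 = -13952 cm⁻¹.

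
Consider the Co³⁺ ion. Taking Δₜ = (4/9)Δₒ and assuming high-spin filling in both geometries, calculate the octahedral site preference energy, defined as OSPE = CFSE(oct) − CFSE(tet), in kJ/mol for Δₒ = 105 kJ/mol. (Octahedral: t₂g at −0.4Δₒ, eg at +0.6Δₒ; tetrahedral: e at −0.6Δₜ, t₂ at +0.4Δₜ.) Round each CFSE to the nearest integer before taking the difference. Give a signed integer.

Co is in group 9, so Co³⁺ is d⁶ (9 − 3 = 6).
In an octahedral site d⁶ (HS) is t2g^4 e_g^2, giving CFSE(oct) = -0.4Δₒ = -42 kJ/mol.
Tetrahedral e^3 t2^3 gives -0.6Δₜ = -0.6 × (4/9) × 105 = -28 kJ/mol.
OSPE = -42 − (-28) = -14 kJ/mol.

-14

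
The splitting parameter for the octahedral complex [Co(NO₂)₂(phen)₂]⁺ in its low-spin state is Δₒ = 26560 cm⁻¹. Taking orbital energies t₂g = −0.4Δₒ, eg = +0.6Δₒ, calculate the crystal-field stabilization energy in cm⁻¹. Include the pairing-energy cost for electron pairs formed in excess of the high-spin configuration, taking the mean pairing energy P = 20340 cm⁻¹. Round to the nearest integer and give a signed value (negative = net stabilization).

Ligand charges: 2×(-1) from NO₂⁻ and 2×(+0) from phen sum to -2; with overall charge +1, Co is +3.
Co³⁺: group 9, so d-count = 9 − 3 = 6.
Electron filling gives t₂g⁶ eg⁰.
CFSE(orbital) = 6×(-0.4Δₒ) + 0×(0.6Δₒ) = -2.4Δₒ; with Δₒ = 26560 cm⁻¹ that is -63744 cm⁻¹.
High-spin d⁶ would be t₂g⁴ eg² with 1 pair; low-spin has 3, so 2 excess pairs cost +2P = +40680 cm⁻¹.
Overall CFSE = -63744 + 40680 = -23064 cm⁻¹.

-23064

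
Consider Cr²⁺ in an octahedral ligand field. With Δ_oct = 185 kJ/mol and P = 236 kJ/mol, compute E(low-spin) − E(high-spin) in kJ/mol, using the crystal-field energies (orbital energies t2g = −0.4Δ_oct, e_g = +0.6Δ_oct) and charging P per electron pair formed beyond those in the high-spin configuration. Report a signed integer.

51

Group 6 minus oxidation state +2 gives a d⁴ configuration for Cr²⁺.
High-spin d⁴ fills as t2g^3 e_g^1 with CFSE 3(−0.4) + 1(+0.6) = -0.6Δ_oct = -111 kJ/mol.
Low-spin: t2g^4 e_g^0, orbital CFSE = -1.6Δ_oct = -296 kJ/mol; plus 1 excess pair × P = +236 kJ/mol; total -60 kJ/mol.
E(LS) − E(HS) = -60 − (-111) = 51 kJ/mol.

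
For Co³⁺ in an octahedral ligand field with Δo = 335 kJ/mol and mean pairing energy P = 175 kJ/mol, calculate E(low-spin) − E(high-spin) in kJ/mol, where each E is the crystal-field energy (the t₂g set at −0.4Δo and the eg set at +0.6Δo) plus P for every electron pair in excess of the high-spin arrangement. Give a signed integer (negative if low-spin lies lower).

-320

Co³⁺: group 9, so d-count = 9 − 3 = 6.
In the high-spin limit (t₂g⁴ eg²) the orbital term is -0.4Δo = -134 kJ/mol, with no excess pairing.
Low-spin t₂g⁶ eg⁰ gives -2.4Δo = -804 kJ/mol, but forming 2 extra pairs costs 2P = 350 kJ/mol, so E(LS) = -804 + 350 = -454 kJ/mol.
Thus E(LS) − E(HS) = -320 kJ/mol.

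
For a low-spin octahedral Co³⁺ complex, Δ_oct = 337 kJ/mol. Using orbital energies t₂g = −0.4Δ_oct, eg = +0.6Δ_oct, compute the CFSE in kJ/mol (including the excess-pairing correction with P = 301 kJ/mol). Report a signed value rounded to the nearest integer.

-207

Co is in group 9, so Co³⁺ is d⁶ (9 − 3 = 6).
Configuration: t₂g⁶ eg⁰.
CFSE(orbital) = 6×(-0.4Δ_oct) + 0×(0.6Δ_oct) = -2.4Δ_oct; with Δ_oct = 337 kJ/mol that is -809 kJ/mol.
Pairing penalty: 3 pairs vs 1 in the high-spin reference → 2 extra × P = 602 kJ/mol.
Combining: -809 + 602 = -207 kJ/mol.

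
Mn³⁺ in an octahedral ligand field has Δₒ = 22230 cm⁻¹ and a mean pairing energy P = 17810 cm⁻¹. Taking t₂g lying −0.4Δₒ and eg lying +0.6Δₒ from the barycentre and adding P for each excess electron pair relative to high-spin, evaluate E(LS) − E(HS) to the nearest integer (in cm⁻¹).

-4420

Group 7 minus oxidation state +3 gives a d⁴ configuration for Mn³⁺.
High-spin d⁴ fills as t₂g³ eg¹ with CFSE 3(−0.4) + 1(+0.6) = -0.6Δₒ = -13338 cm⁻¹.
For low-spin the configuration is t₂g⁴ eg⁰: orbital energy -1.6 × 22230 = -35568 cm⁻¹, and 1 additional pair relative to high-spin adds 17810 cm⁻¹, giving -17758 cm⁻¹.
The difference is -17758 − (-13338) = -4420 cm⁻¹, so low-spin lies lower.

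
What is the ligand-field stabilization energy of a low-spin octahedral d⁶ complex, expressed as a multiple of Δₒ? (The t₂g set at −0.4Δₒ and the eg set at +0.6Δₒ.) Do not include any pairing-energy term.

-2.4 Δₒ

Configuration: t₂g⁶ eg⁰.
CFSE = 6(-0.4Δₒ) + 0(0.6Δₒ) = -2.4Δₒ + 0.0Δₒ = -2.4Δₒ.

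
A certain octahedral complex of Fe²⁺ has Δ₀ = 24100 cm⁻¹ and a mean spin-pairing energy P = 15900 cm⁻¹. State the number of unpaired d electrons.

0

Fe²⁺: group 8, so d-count = 8 − 2 = 6.
Since Δ₀ = 24100 cm⁻¹ > P = 15900 cm⁻¹, the complex adopts the low-spin configuration.
That gives t2g^6 e_g^0.
Unpaired electrons: 0.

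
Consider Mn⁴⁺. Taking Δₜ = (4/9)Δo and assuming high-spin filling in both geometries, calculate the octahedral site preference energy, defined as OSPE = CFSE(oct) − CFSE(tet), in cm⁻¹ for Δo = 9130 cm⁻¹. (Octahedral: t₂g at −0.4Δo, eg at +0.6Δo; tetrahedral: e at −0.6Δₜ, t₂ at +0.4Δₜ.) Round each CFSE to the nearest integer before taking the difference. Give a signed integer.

Mn sits in group 7; removing 4 electrons leaves Mn⁴⁺ with 7 − 4 = 3 d electrons.
Octahedral high-spin t₂g³ eg⁰: CFSE = -1.2 × 9130 = -10956 cm⁻¹.
In a tetrahedral site the filling is e² t₂¹: CFSE(tet) = -0.8Δₜ = -0.8 × (4/9)(9130) = -3246 cm⁻¹.
OSPE = CFSE(oct) − CFSE(tet) = -10956 − (-3246) = -7710 cm⁻¹.

-7710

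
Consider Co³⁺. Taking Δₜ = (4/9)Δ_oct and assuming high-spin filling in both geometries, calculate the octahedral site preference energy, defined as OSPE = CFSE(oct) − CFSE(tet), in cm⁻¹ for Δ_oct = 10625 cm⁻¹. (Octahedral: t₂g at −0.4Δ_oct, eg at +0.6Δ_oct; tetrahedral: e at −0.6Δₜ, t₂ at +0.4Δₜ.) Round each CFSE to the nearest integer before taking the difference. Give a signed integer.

-1417

Co³⁺: group 9, so d-count = 9 − 3 = 6.
Octahedral high-spin t₂g⁴ eg²: CFSE = -0.4 × 10625 = -4250 cm⁻¹.
Tetrahedral e³ t₂³ gives -0.6Δₜ = -0.6 × (4/9) × 10625 = -2833 cm⁻¹.
OSPE = -4250 − (-2833) = -1417 cm⁻¹.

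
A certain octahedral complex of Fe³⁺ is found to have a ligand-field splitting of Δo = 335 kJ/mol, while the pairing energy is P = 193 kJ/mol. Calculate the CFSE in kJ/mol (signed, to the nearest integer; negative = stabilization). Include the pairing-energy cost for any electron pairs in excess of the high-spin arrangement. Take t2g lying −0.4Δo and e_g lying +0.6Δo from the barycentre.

Fe sits in group 8; removing 3 electrons leaves Fe³⁺ with 8 − 3 = 5 d electrons.
With Δo > P the complex is low-spin.
Filling d⁵ accordingly: t2g^5 e_g^0.
Orbital CFSE = -2.0Δo = -2.0 × 335 = -670 kJ/mol.
Excess pairs vs high-spin: 2 − 0 = 2; pairing cost = +386 kJ/mol.
Net CFSE = -670 + 386 = -284 kJ/mol.

-284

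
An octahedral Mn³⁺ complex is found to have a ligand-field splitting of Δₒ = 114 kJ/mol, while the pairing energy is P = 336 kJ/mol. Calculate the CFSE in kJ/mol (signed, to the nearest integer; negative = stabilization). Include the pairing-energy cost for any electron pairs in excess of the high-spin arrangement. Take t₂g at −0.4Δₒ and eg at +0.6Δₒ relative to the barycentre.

-68

Mn is in group 7, so Mn³⁺ is d⁴ (7 − 3 = 4).
Δₒ < P, so pairing is avoided: the ground state is high-spin.
Filling d⁴ accordingly: t₂g³ eg¹.
Orbital CFSE = -0.6Δₒ = -0.6 × 114 = -68 kJ/mol.
High-spin has no excess pairs, so no pairing correction applies.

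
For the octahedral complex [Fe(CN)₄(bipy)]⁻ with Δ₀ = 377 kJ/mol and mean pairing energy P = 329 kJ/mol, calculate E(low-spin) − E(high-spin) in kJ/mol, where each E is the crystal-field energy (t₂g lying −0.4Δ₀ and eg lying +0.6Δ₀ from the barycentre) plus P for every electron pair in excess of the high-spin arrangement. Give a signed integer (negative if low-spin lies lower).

Ligand charges: 4×(-1) from CN⁻ and 1×(+0) from bipy sum to -4; with overall charge -1, Fe is +3.
Fe is in group 8, so Fe³⁺ is d⁵ (8 − 3 = 5).
High-spin: t₂g³ eg², CFSE = 0.0Δ₀ = 0 kJ/mol.
Low-spin: t₂g⁵ eg⁰, orbital CFSE = -2.0Δ₀ = -754 kJ/mol; plus 2 excess pairs × P = +658 kJ/mol; total -96 kJ/mol.
The difference is -96 − (0) = -96 kJ/mol, so low-spin lies lower.

-96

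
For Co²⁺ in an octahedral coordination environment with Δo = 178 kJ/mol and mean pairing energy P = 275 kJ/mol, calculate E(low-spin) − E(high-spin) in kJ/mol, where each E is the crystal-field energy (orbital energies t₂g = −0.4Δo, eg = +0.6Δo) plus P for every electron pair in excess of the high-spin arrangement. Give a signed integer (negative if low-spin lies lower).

97

Co is in group 9, so Co²⁺ is d⁷ (9 − 2 = 7).
In the high-spin limit (t₂g⁵ eg²) the orbital term is -0.8Δo = -142 kJ/mol, with no excess pairing.
Low-spin t₂g⁶ eg¹ gives -1.8Δo = -320 kJ/mol, but forming 1 extra pair costs 1P = 275 kJ/mol, so E(LS) = -320 + 275 = -45 kJ/mol.
The difference is -45 − (-142) = 97 kJ/mol, so high-spin lies lower.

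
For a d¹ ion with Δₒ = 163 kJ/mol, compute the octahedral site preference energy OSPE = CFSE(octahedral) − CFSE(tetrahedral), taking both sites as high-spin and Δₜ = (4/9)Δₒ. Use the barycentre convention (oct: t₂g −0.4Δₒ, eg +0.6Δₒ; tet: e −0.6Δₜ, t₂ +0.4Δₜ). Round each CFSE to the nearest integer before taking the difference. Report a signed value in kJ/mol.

-22

In an octahedral site d¹ (HS) is t₂g¹ eg⁰, giving CFSE(oct) = -0.4Δₒ = -65 kJ/mol.
Tetrahedral e¹ t₂⁰ gives -0.6Δₜ = -0.6 × (4/9) × 163 = -43 kJ/mol.
OSPE = -65 − (-43) = -22 kJ/mol.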